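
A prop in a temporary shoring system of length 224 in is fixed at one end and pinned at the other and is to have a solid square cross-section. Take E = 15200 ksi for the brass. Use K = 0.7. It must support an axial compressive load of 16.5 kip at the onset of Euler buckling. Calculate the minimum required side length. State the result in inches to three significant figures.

L_e = K·L = 0.7 × 224 = 156.8 in
Required I = P_cr·L_e²/(π²E) = 1.650×10^4 × 156.8² / (π² × 1.52×10^7) = 2.704 in⁴
Solid square: I = a⁴/12  ⇒  a = (12I)^(1/4) = (12×2.704)^(1/4) = 2.39 in

a ≈ 2.39 in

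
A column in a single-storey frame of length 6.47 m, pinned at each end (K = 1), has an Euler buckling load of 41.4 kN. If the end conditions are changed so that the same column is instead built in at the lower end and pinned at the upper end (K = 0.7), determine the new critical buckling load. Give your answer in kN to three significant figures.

P_cr ≈ 84.5 kN

P_cr ∝ 1/K², so P_cr,new = P_cr,old × (K_old/K_new)² = 41.4 × (1/0.7)²
= 41.4 × 2.041 = 84.5 kN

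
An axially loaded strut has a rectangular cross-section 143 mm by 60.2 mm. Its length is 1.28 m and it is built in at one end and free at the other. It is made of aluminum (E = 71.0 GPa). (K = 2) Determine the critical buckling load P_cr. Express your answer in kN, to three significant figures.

Buckling occurs about the weak axis: I_min = h·b³/12 with b = 60.2 mm (the shorter side).
I_min = 143×60.2³/12 = 2.600×10^6 mm⁴
I = 2.600×10^6 mm⁴ = 2.600×10^-6 m⁴
Effective length L_e = K·L = 2 × 1.28 = 2.560 m
P_cr = π²EI / L_e² = π² × 71.0×10⁹ × 2.600×10^-6 / 2.560² = 2.780×10^5 N

P_cr ≈ 278 kN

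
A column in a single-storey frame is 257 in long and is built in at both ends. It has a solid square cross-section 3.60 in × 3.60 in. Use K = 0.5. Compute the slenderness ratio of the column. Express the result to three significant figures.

λ ≈ 124

For a square r = a/√12 = 3.60/√12 = 1.039 in
L_e = K·L = 0.5 × 257 = 128.5 in
λ = L_e / r_min = 128.50 / 1.039 = 124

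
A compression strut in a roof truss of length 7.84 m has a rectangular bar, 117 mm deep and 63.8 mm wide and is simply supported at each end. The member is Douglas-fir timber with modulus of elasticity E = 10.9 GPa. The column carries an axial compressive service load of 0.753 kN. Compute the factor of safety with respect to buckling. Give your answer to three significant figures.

n ≈ 5.89

Buckling occurs about the weak axis: I_min = h·b³/12 with b = 63.8 mm (the shorter side).
I_min = 117×63.8³/12 = 2.532×10^6 mm⁴
I = 2.532×10^6 mm⁴ = 2.532×10^-6 m⁴
Effective length L_e = K·L = 1 × 7.84 = 7.840 m
P_cr = π²EI / L_e² = π² × 10.9×10⁹ × 2.532×10^-6 / 7.840² = 4.432×10^3 N
Factor of safety n = P_cr / P = 4.4316 / 0.753 = 5.89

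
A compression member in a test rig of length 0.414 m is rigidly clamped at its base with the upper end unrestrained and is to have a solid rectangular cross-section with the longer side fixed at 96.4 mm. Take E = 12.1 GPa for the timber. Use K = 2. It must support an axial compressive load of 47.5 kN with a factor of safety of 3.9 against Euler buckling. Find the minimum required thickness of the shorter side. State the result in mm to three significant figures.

b ≈ 51.0 mm

Required P_cr = n·P = 3.9 × 47.5 = 185.2 kN
L_e = K·L = 2 × 0.414 = 0.8280 m
Required I = P_cr·L_e²/(π²E) = 1.853×10^5 × 0.8280² / (π² × 1.21×10^10) = 1.063×10^-6 m⁴
I_req = 1.063×10^6 mm⁴
Rectangle, weak axis: I_min = h·b³/12 with h = 96.4 mm fixed  ⇒  b = (12I/h)^(1/3) = 51.0 mm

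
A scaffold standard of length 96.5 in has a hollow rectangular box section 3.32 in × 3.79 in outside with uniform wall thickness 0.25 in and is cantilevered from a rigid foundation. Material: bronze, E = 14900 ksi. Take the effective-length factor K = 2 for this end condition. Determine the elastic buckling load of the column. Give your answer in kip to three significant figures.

Inner dimensions: h_i = 3.79 − 2×0.25 = 3.290 in, b_i = 3.32 − 2×0.25 = 2.820 in
Weak-axis I_min = (h_o·b_o³ − h_i·b_i³)/12 with b_o = 3.32, b_i = 2.820 in (shorter outer/inner sides).
I_min = (3.79×3.32³ − 3.290×2.820³)/12 = 5.409 in⁴
Effective length L_e = K·L = 2 × 96.5 = 193.0 in
P_cr = π²EI / L_e² = π² × 14900×10³ × 5.409 / 193.0² = 2.136×10^4 lb

P_cr ≈ 21.4 kip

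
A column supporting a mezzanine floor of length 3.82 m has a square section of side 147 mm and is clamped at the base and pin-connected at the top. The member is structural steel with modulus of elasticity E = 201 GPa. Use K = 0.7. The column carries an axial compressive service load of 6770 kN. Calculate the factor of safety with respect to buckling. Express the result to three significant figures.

I = a⁴/12 = 147⁴/12 = 3.891×10^7 mm⁴
I = 3.891×10^7 mm⁴ = 3.891×10^-5 m⁴
Effective length L_e = K·L = 0.7 × 3.82 = 2.674 m
P_cr = π²EI / L_e² = π² × 201×10⁹ × 3.891×10^-5 / 2.674² = 1.080×10^7 N
Factor of safety n = P_cr / P = 10796 / 6770 = 1.59

n ≈ 1.59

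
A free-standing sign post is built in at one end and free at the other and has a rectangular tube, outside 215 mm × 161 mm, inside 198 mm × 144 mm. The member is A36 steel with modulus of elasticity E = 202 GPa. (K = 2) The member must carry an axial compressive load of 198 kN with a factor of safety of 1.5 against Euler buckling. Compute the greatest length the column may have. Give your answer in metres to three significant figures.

L_max ≈ 6.54 m

Weak-axis I_min = (h_o·b_o³ − h_i·b_i³)/12 with b_o = 161, b_i = 144.0 mm (shorter outer/inner sides).
I_min = (215×161³ − 198.0×144.0³)/12 = 2.550×10^7 mm⁴
I = 2.550×10^-5 m⁴
Required critical load P_cr = n·P = 1.5 × 198 = 297.0 kN = 2.970×10^5 N
From P_cr = π²EI/(K·L)²:  L = (1/K)·√(π²EI/P_cr) = (1/2)·√(π²×2.02×10^11×2.550×10^-5/2.970×10^5)
L = 6.54 m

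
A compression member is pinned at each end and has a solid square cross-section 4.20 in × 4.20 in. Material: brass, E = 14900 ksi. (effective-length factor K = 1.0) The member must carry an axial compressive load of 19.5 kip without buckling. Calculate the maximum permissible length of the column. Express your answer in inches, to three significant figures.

I = a⁴/12 = 4.20⁴/12 = 25.93 in⁴
At the buckling limit P_cr = P = 1.950×10^4 lb
From P_cr = π²EI/(K·L)²:  L = (1/K)·√(π²EI/P_cr) = (1/1)·√(π²×1.49×10^7×25.93/1.950×10^4)
L = 442 in

L_max ≈ 442 in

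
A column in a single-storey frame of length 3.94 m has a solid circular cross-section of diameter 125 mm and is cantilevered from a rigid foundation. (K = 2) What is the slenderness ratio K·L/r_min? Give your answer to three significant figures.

λ ≈ 252

I = πd⁴/64 = π×125⁴/64 = 1.198×10^7 mm⁴
A = 1.227×10^4 mm²;  r_min = √(I/A) = √(1.198×10^7/1.227×10^4) = 31.25 mm
L_e = K·L = 2 × 3.94 m = 7.880 m = 7880.0 mm
λ = L_e / r_min = 7880.0 / 31.25 = 252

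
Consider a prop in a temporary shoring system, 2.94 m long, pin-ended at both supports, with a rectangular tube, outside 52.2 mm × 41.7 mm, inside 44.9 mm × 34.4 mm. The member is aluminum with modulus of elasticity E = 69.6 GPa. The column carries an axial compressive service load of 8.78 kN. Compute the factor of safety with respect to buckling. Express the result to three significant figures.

n ≈ 1.48

Weak-axis I_min = (h_o·b_o³ − h_i·b_i³)/12 with b_o = 41.7, b_i = 34.40 mm (shorter outer/inner sides).
I_min = (52.2×41.7³ − 44.90×34.40³)/12 = 1.631×10^5 mm⁴
I = 1.631×10^5 mm⁴ = 1.631×10^-7 m⁴
Effective length L_e = K·L = 1 × 2.94 = 2.940 m
P_cr = π²EI / L_e² = π² × 69.6×10⁹ × 1.631×10^-7 / 2.940² = 1.296×10^4 N
Factor of safety n = P_cr / P = 12.963 / 8.78 = 1.48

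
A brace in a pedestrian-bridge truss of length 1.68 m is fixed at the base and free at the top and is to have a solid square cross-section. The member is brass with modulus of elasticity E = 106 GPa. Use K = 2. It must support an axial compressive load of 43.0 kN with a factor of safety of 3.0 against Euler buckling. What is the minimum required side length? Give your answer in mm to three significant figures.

a ≈ 63.9 mm

Required P_cr = n·P = 3.0 × 43.0 = 129.0 kN
L_e = K·L = 2 × 1.68 = 3.360 m
Required I = P_cr·L_e²/(π²E) = 1.290×10^5 × 3.360² / (π² × 1.06×10^11) = 1.392×10^-6 m⁴
I_req = 1.392×10^6 mm⁴
Solid square: I = a⁴/12  ⇒  a = (12I)^(1/4) = (12×1.392×10^6)^(1/4) = 63.9 mm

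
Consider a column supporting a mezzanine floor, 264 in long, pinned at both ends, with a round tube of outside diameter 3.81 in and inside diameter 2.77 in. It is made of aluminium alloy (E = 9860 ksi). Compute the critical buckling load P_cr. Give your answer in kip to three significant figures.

d_o = 3.81 in, d_i = 2.77 in
I = π(d_o⁴ − d_i⁴)/64 = π(3.81⁴ − 2.770⁴)/64 = 7.454 in⁴
Effective length L_e = K·L = 1 × 264 = 264.0 in
P_cr = π²EI / L_e² = π² × 9860×10³ × 7.454 / 264.0² = 1.041×10^4 lb

P_cr ≈ 10.4 kip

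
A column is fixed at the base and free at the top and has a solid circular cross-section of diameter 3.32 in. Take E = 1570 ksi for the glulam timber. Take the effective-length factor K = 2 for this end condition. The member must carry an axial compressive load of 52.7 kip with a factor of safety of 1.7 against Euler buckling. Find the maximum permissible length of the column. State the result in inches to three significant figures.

L_max ≈ 16.1 in

I = πd⁴/64 = π×3.32⁴/64 = 5.964 in⁴
Required critical load P_cr = n·P = 1.7 × 52.7 = 89.59 kip = 8.959×10^4 lb
From P_cr = π²EI/(K·L)²:  L = (1/K)·√(π²EI/P_cr) = (1/2)·√(π²×1.57×10^6×5.964/8.959×10^4)
L = 16.1 in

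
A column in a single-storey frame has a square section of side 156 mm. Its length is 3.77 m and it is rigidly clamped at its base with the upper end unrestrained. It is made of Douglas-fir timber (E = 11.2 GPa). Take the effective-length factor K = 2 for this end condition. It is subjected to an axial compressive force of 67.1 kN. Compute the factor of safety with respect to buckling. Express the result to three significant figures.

I = a⁴/12 = 156⁴/12 = 4.935×10^7 mm⁴
I = 4.935×10^7 mm⁴ = 4.935×10^-5 m⁴
Effective length L_e = K·L = 2 × 3.77 = 7.540 m
P_cr = π²EI / L_e² = π² × 11.2×10⁹ × 4.935×10^-5 / 7.540² = 9.596×10^4 N
Factor of safety n = P_cr / P = 95.960 / 67.1 = 1.43

n ≈ 1.43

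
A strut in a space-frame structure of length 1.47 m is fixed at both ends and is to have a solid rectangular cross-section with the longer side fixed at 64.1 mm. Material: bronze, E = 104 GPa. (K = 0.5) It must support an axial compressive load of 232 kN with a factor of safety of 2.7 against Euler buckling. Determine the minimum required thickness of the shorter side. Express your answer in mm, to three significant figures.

b ≈ 39.5 mm

Required P_cr = n·P = 2.7 × 232 = 626.4 kN
L_e = K·L = 0.5 × 1.47 = 0.7350 m
Required I = P_cr·L_e²/(π²E) = 6.264×10^5 × 0.7350² / (π² × 1.04×10^11) = 3.297×10^-7 m⁴
I_req = 3.297×10^5 mm⁴
Rectangle, weak axis: I_min = h·b³/12 with h = 64.1 mm fixed  ⇒  b = (12I/h)^(1/3) = 39.5 mm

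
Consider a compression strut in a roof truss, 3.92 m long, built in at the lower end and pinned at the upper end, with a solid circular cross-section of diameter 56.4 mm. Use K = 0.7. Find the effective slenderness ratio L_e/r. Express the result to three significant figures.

For a solid circle r = d/4 = 56.4/4 = 14.10 mm
L_e = K·L = 0.7 × 3.92 m = 2.744 m = 2744.0 mm
λ = L_e / r_min = 2744.0 / 14.10 = 195

λ ≈ 195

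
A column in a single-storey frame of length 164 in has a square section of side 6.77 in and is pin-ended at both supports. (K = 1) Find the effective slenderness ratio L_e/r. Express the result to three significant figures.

λ ≈ 83.9

I = a⁴/12 = 6.77⁴/12 = 175.1 in⁴
A = 45.83 in²;  r_min = √(I/A) = √(175.1/45.83) = 1.954 in
L_e = K·L = 1 × 164 = 164.0 in
λ = L_e / r_min = 164.00 / 1.954 = 83.9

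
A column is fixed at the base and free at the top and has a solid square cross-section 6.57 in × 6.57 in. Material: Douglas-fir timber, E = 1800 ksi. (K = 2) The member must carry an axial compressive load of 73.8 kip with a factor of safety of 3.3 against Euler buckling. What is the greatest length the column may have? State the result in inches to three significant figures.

I = a⁴/12 = 6.57⁴/12 = 155.3 in⁴
Required critical load P_cr = n·P = 3.3 × 73.8 = 243.5 kip = 2.435×10^5 lb
From P_cr = π²EI/(K·L)²:  L = (1/K)·√(π²EI/P_cr) = (1/2)·√(π²×1.80×10^6×155.3/2.435×10^5)
L = 53.2 in

L_max ≈ 53.2 in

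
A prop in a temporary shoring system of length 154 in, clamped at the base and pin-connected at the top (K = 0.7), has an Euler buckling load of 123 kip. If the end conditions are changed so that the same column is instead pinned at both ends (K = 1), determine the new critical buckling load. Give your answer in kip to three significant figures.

P_cr ≈ 60.3 kip

P_cr ∝ 1/K², so P_cr,new = P_cr,old × (K_old/K_new)² = 123 × (0.7/1)²
= 123 × 0.4900 = 60.3 kip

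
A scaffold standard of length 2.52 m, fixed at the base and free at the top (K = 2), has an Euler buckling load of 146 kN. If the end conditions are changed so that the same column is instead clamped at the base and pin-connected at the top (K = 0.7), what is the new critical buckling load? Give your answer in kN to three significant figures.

P_cr ≈ 1190 kN

P_cr ∝ 1/K², so P_cr,new = P_cr,old × (K_old/K_new)² = 146 × (2/0.7)²
= 146 × 8.163 = 1190 kN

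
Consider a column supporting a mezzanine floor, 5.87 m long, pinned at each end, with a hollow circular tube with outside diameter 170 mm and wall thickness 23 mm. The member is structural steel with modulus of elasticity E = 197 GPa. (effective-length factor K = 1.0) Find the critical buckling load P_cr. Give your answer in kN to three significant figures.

Inner diameter d_i = 170 − 2×23 = 124.0 mm
I = π(d_o⁴ − d_i⁴)/64 = π(170⁴ − 124.0⁴)/64 = 2.939×10^7 mm⁴
I = 2.939×10^7 mm⁴ = 2.939×10^-5 m⁴
Effective length L_e = K·L = 1 × 5.87 = 5.870 m
P_cr = π²EI / L_e² = π² × 197×10⁹ × 2.939×10^-5 / 5.870² = 1.659×10^6 N

P_cr ≈ 1660 kN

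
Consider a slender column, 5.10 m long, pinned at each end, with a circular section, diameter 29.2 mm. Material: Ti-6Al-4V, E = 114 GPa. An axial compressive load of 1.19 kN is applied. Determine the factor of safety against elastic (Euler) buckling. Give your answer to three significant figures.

n ≈ 1.30

I = πd⁴/64 = π×29.2⁴/64 = 3.569×10^4 mm⁴
I = 3.569×10^4 mm⁴ = 3.569×10^-8 m⁴
Effective length L_e = K·L = 1 × 5.10 = 5.100 m
P_cr = π²EI / L_e² = π² × 114×10⁹ × 3.569×10^-8 / 5.100² = 1.544×10^3 N
Factor of safety n = P_cr / P = 1.5437 / 1.19 = 1.30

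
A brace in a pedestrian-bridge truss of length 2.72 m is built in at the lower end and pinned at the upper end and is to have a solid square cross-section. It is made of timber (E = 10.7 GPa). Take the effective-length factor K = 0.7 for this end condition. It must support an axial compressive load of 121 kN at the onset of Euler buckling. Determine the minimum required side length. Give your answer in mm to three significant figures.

a ≈ 84.0 mm

L_e = K·L = 0.7 × 2.72 = 1.904 m
Required I = P_cr·L_e²/(π²E) = 1.210×10^5 × 1.904² / (π² × 1.07×10^10) = 4.154×10^-6 m⁴
I_req = 4.154×10^6 mm⁴
Solid square: I = a⁴/12  ⇒  a = (12I)^(1/4) = (12×4.154×10^6)^(1/4) = 84.0 mm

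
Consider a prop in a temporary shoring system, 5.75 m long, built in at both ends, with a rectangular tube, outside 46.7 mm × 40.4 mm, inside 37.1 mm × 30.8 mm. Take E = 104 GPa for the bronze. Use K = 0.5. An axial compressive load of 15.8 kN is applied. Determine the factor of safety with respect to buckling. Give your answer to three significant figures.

Weak-axis I_min = (h_o·b_o³ − h_i·b_i³)/12 with b_o = 40.4, b_i = 30.80 mm (shorter outer/inner sides).
I_min = (46.7×40.4³ − 37.10×30.80³)/12 = 1.663×10^5 mm⁴
I = 1.663×10^5 mm⁴ = 1.663×10^-7 m⁴
Effective length L_e = K·L = 0.5 × 5.75 = 2.875 m
P_cr = π²EI / L_e² = π² × 104×10⁹ × 1.663×10^-7 / 2.875² = 2.065×10^4 N
Factor of safety n = P_cr / P = 20.649 / 15.8 = 1.31

n ≈ 1.31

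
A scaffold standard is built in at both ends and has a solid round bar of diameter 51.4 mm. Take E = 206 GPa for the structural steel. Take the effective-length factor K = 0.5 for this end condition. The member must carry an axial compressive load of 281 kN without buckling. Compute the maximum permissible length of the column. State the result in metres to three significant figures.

I = πd⁴/64 = π×51.4⁴/64 = 3.426×10^5 mm⁴
I = 3.426×10^-7 m⁴
At the buckling limit P_cr = P = 2.810×10^5 N
From P_cr = π²EI/(K·L)²:  L = (1/K)·√(π²EI/P_cr) = (1/0.5)·√(π²×2.06×10^11×3.426×10^-7/2.810×10^5)
L = 3.15 m

L_max ≈ 3.15 m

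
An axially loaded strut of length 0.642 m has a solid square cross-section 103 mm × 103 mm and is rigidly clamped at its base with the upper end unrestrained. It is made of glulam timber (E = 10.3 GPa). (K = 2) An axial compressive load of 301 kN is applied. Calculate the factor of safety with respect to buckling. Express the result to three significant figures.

I = a⁴/12 = 103⁴/12 = 9.379×10^6 mm⁴
I = 9.379×10^6 mm⁴ = 9.379×10^-6 m⁴
Effective length L_e = K·L = 2 × 0.642 = 1.284 m
P_cr = π²EI / L_e² = π² × 10.3×10⁹ × 9.379×10^-6 / 1.284² = 5.783×10^5 N
Factor of safety n = P_cr / P = 578.33 / 301 = 1.92

n ≈ 1.92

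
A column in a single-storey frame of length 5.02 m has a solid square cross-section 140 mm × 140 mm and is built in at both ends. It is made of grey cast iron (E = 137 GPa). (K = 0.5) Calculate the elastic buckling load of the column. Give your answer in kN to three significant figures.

I = a⁴/12 = 140⁴/12 = 3.201×10^7 mm⁴
I = 3.201×10^7 mm⁴ = 3.201×10^-5 m⁴
Effective length L_e = K·L = 0.5 × 5.02 = 2.510 m
P_cr = π²EI / L_e² = π² × 137×10⁹ × 3.201×10^-5 / 2.510² = 6.871×10^6 N

P_cr ≈ 6870 kN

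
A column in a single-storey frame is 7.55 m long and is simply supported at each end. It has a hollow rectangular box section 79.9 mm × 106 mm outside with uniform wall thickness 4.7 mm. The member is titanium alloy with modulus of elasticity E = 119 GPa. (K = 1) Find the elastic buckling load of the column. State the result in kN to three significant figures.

P_cr ≈ 34.7 kN

Inner dimensions: h_i = 106 − 2×4.7 = 96.60 mm, b_i = 79.9 − 2×4.7 = 70.50 mm
Weak-axis I_min = (h_o·b_o³ − h_i·b_i³)/12 with b_o = 79.9, b_i = 70.50 mm (shorter outer/inner sides).
I_min = (106×79.9³ − 96.60×70.50³)/12 = 1.685×10^6 mm⁴
I = 1.685×10^6 mm⁴ = 1.685×10^-6 m⁴
Effective length L_e = K·L = 1 × 7.55 = 7.550 m
P_cr = π²EI / L_e² = π² × 119×10⁹ × 1.685×10^-6 / 7.550² = 3.472×10^4 N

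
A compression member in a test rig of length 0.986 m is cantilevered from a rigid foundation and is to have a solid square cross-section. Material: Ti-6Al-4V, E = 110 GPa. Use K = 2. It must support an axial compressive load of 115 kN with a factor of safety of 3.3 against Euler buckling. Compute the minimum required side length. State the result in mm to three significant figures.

a ≈ 63.6 mm

Required P_cr = n·P = 3.3 × 115 = 379.5 kN
L_e = K·L = 2 × 0.986 = 1.972 m
Required I = P_cr·L_e²/(π²E) = 3.795×10^5 × 1.972² / (π² × 1.10×10^11) = 1.359×10^-6 m⁴
I_req = 1.359×10^6 mm⁴
Solid square: I = a⁴/12  ⇒  a = (12I)^(1/4) = (12×1.359×10^6)^(1/4) = 63.6 mm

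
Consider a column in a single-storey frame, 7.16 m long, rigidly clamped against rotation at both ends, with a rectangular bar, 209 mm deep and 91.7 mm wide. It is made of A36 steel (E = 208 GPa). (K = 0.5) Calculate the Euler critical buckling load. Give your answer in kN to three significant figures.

P_cr ≈ 2150 kN

Buckling occurs about the weak axis: I_min = h·b³/12 with b = 91.7 mm (the shorter side).
I_min = 209×91.7³/12 = 1.343×10^7 mm⁴
I = 1.343×10^7 mm⁴ = 1.343×10^-5 m⁴
Effective length L_e = K·L = 0.5 × 7.16 = 3.580 m
P_cr = π²EI / L_e² = π² × 208×10⁹ × 1.343×10^-5 / 3.580² = 2.151×10^6 N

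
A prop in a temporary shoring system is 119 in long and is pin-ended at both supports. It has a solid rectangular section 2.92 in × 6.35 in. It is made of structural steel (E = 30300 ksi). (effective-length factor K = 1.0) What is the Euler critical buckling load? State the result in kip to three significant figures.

P_cr ≈ 278 kip

Buckling occurs about the weak axis: I_min = h·b³/12 with b = 2.92 in (the shorter side).
I_min = 6.35×2.92³/12 = 13.17 in⁴
Effective length L_e = K·L = 1 × 119 = 119.0 in
P_cr = π²EI / L_e² = π² × 30300×10³ × 13.17 / 119.0² = 2.782×10^5 lb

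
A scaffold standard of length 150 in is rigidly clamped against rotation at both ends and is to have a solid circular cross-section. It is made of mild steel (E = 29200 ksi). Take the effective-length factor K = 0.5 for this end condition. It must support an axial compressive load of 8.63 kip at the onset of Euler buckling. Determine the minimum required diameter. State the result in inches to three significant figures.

d ≈ 1.36 in

L_e = K·L = 0.5 × 150 = 75.00 in
Required I = P_cr·L_e²/(π²E) = 8.630×10^3 × 75.00² / (π² × 2.92×10^7) = 0.1684 in⁴
Solid circle: I = πd⁴/64  ⇒  d = (64I/π)^(1/4) = (64×0.1684/π)^(1/4) = 1.36 in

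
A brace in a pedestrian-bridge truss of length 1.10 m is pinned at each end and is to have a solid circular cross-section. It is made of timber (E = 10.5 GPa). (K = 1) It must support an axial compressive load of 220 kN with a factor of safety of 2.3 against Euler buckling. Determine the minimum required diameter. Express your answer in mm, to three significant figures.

d ≈ 105 mm

Required P_cr = n·P = 2.3 × 220 = 506.0 kN
L_e = K·L = 1 × 1.10 = 1.100 m
Required I = P_cr·L_e²/(π²E) = 5.060×10^5 × 1.100² / (π² × 1.05×10^10) = 5.908×10^-6 m⁴
I_req = 5.908×10^6 mm⁴
Solid circle: I = πd⁴/64  ⇒  d = (64I/π)^(1/4) = (64×5.908×10^6/π)^(1/4) = 105 mm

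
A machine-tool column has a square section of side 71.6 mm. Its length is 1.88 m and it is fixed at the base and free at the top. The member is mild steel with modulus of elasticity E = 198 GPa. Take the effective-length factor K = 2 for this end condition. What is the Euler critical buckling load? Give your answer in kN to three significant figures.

P_cr ≈ 303 kN

I = a⁴/12 = 71.6⁴/12 = 2.190×10^6 mm⁴
I = 2.190×10^6 mm⁴ = 2.190×10^-6 m⁴
Effective length L_e = K·L = 2 × 1.88 = 3.760 m
P_cr = π²EI / L_e² = π² × 198×10⁹ × 2.190×10^-6 / 3.760² = 3.027×10^5 N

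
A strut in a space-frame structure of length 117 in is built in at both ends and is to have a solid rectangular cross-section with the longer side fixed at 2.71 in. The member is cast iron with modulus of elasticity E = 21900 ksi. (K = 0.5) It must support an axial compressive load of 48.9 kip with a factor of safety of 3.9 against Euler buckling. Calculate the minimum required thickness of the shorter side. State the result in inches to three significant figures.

b ≈ 2.37 in

Required P_cr = n·P = 3.9 × 48.9 = 190.7 kip
L_e = K·L = 0.5 × 117 = 58.50 in
Required I = P_cr·L_e²/(π²E) = 1.907×10^5 × 58.50² / (π² × 2.19×10^7) = 3.020 in⁴
Rectangle, weak axis: I_min = h·b³/12 with h = 2.71 in fixed  ⇒  b = (12I/h)^(1/3) = 2.37 in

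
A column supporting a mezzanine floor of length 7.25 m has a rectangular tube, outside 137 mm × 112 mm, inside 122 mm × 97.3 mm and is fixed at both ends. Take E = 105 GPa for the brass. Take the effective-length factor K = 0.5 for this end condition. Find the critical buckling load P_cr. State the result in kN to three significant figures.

Weak-axis I_min = (h_o·b_o³ − h_i·b_i³)/12 with b_o = 112, b_i = 97.30 mm (shorter outer/inner sides).
I_min = (137×112³ − 122.0×97.30³)/12 = 6.674×10^6 mm⁴
I = 6.674×10^6 mm⁴ = 6.674×10^-6 m⁴
Effective length L_e = K·L = 0.5 × 7.25 = 3.625 m
P_cr = π²EI / L_e² = π² × 105×10⁹ × 6.674×10^-6 / 3.625² = 5.264×10^5 N

P_cr ≈ 526 kN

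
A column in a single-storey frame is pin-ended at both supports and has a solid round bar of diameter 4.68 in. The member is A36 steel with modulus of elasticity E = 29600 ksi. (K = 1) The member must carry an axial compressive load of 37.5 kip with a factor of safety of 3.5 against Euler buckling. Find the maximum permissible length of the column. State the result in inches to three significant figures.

I = πd⁴/64 = π×4.68⁴/64 = 23.55 in⁴
Required critical load P_cr = n·P = 3.5 × 37.5 = 131.2 kip = 1.312×10^5 lb
From P_cr = π²EI/(K·L)²:  L = (1/K)·√(π²EI/P_cr) = (1/1)·√(π²×2.96×10^7×23.55/1.312×10^5)
L = 229 in

L_max ≈ 229 in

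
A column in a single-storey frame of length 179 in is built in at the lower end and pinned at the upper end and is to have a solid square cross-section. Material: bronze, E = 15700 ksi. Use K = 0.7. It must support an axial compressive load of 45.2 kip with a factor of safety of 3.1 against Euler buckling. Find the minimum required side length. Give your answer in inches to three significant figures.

a ≈ 3.61 in

Required P_cr = n·P = 3.1 × 45.2 = 140.1 kip
L_e = K·L = 0.7 × 179 = 125.3 in
Required I = P_cr·L_e²/(π²E) = 1.401×10^5 × 125.3² / (π² × 1.57×10^7) = 14.20 in⁴
Solid square: I = a⁴/12  ⇒  a = (12I)^(1/4) = (12×14.20)^(1/4) = 3.61 in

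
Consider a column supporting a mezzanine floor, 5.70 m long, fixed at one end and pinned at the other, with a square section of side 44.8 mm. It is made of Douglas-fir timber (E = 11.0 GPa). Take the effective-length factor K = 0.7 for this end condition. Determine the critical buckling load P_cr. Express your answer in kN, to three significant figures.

P_cr ≈ 2.29 kN

I = a⁴/12 = 44.8⁴/12 = 3.357×10^5 mm⁴
I = 3.357×10^5 mm⁴ = 3.357×10^-7 m⁴
Effective length L_e = K·L = 0.7 × 5.70 = 3.990 m
P_cr = π²EI / L_e² = π² × 11.0×10⁹ × 3.357×10^-7 / 3.990² = 2.289×10^3 N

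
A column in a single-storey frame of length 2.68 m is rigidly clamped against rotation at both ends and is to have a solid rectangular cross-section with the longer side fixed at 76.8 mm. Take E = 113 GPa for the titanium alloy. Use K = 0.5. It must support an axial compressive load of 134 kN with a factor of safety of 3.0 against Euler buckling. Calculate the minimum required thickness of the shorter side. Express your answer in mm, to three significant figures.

Required P_cr = n·P = 3.0 × 134 = 402.0 kN
L_e = K·L = 0.5 × 2.68 = 1.340 m
Required I = P_cr·L_e²/(π²E) = 4.020×10^5 × 1.340² / (π² × 1.13×10^11) = 6.472×10^-7 m⁴
I_req = 6.472×10^5 mm⁴
Rectangle, weak axis: I_min = h·b³/12 with h = 76.8 mm fixed  ⇒  b = (12I/h)^(1/3) = 46.6 mm

b ≈ 46.6 mm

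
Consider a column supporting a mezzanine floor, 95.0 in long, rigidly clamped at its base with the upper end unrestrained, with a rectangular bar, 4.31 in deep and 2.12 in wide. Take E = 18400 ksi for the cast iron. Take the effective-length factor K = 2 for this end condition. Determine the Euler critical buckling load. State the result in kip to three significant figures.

P_cr ≈ 17.2 kip

Buckling occurs about the weak axis: I_min = h·b³/12 with b = 2.12 in (the shorter side).
I_min = 4.31×2.12³/12 = 3.422 in⁴
Effective length L_e = K·L = 2 × 95.0 = 190.0 in
P_cr = π²EI / L_e² = π² × 18400×10³ × 3.422 / 190.0² = 1.722×10^4 lb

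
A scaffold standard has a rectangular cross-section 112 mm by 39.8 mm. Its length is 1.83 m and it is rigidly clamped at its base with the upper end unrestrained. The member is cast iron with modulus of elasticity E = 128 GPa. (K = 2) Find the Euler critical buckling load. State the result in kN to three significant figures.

Buckling occurs about the weak axis: I_min = h·b³/12 with b = 39.8 mm (the shorter side).
I_min = 112×39.8³/12 = 5.884×10^5 mm⁴
I = 5.884×10^5 mm⁴ = 5.884×10^-7 m⁴
Effective length L_e = K·L = 2 × 1.83 = 3.660 m
P_cr = π²EI / L_e² = π² × 128×10⁹ × 5.884×10^-7 / 3.660² = 5.549×10^4 N

P_cr ≈ 55.5 kN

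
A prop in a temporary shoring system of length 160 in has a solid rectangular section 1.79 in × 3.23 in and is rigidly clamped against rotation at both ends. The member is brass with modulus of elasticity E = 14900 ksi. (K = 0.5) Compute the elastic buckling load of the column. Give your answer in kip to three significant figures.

P_cr ≈ 35.5 kip

Buckling occurs about the weak axis: I_min = h·b³/12 with b = 1.79 in (the shorter side).
I_min = 3.23×1.79³/12 = 1.544 in⁴
Effective length L_e = K·L = 0.5 × 160 = 80.00 in
P_cr = π²EI / L_e² = π² × 14900×10³ × 1.544 / 80.00² = 3.547×10^4 lb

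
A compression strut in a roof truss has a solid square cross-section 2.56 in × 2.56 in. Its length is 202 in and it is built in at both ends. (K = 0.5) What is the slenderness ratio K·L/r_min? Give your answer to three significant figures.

I = a⁴/12 = 2.56⁴/12 = 3.579 in⁴
A = 6.554 in²;  r_min = √(I/A) = √(3.579/6.554) = 0.7390 in
L_e = K·L = 0.5 × 202 = 101.0 in
λ = L_e / r_min = 101.00 / 0.7390 = 137

λ ≈ 137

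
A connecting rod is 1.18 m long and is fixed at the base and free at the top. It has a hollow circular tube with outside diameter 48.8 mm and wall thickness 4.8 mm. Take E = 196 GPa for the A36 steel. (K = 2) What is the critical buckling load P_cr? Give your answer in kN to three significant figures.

P_cr ≈ 56.4 kN

Inner diameter d_i = 48.8 − 2×4.8 = 39.20 mm
I = π(d_o⁴ − d_i⁴)/64 = π(48.8⁴ − 39.20⁴)/64 = 1.625×10^5 mm⁴
I = 1.625×10^5 mm⁴ = 1.625×10^-7 m⁴
Effective length L_e = K·L = 2 × 1.18 = 2.360 m
P_cr = π²EI / L_e² = π² × 196×10⁹ × 1.625×10^-7 / 2.360² = 5.643×10^4 N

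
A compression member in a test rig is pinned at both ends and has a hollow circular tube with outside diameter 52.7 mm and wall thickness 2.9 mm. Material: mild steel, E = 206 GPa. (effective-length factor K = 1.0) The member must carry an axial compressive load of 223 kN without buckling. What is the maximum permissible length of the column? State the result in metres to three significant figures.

L_max ≈ 1.13 m

Inner diameter d_i = 52.7 − 2×2.9 = 46.90 mm
I = π(d_o⁴ − d_i⁴)/64 = π(52.7⁴ − 46.90⁴)/64 = 1.411×10^5 mm⁴
I = 1.411×10^-7 m⁴
At the buckling limit P_cr = P = 2.230×10^5 N
From P_cr = π²EI/(K·L)²:  L = (1/K)·√(π²EI/P_cr) = (1/1)·√(π²×2.06×10^11×1.411×10^-7/2.230×10^5)
L = 1.13 m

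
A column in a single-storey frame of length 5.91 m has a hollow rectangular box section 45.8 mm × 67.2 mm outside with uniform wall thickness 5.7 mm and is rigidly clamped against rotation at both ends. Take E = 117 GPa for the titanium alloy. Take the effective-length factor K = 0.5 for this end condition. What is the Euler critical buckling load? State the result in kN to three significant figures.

P_cr ≈ 46.1 kN

Inner dimensions: h_i = 67.2 − 2×5.7 = 55.80 mm, b_i = 45.8 − 2×5.7 = 34.40 mm
Weak-axis I_min = (h_o·b_o³ − h_i·b_i³)/12 with b_o = 45.8, b_i = 34.40 mm (shorter outer/inner sides).
I_min = (67.2×45.8³ − 55.80×34.40³)/12 = 3.487×10^5 mm⁴
I = 3.487×10^5 mm⁴ = 3.487×10^-7 m⁴
Effective length L_e = K·L = 0.5 × 5.91 = 2.955 m
P_cr = π²EI / L_e² = π² × 117×10⁹ × 3.487×10^-7 / 2.955² = 4.611×10^4 N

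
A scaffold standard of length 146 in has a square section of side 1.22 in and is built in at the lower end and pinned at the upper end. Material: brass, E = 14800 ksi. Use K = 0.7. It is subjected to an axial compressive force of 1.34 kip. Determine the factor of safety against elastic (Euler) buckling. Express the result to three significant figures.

I = a⁴/12 = 1.22⁴/12 = 0.1846 in⁴
Effective length L_e = K·L = 0.7 × 146 = 102.2 in
P_cr = π²EI / L_e² = π² × 14800×10³ × 0.1846 / 102.2² = 2.582×10^3 lb
Factor of safety n = P_cr / P = 2.5818 / 1.34 = 1.93

n ≈ 1.93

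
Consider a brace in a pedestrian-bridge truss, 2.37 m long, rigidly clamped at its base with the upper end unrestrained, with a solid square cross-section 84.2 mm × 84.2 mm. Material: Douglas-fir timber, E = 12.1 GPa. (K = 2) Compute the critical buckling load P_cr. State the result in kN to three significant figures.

P_cr ≈ 22.3 kN

I = a⁴/12 = 84.2⁴/12 = 4.189×10^6 mm⁴
I = 4.189×10^6 mm⁴ = 4.189×10^-6 m⁴
Effective length L_e = K·L = 2 × 2.37 = 4.740 m
P_cr = π²EI / L_e² = π² × 12.1×10⁹ × 4.189×10^-6 / 4.740² = 2.226×10^4 N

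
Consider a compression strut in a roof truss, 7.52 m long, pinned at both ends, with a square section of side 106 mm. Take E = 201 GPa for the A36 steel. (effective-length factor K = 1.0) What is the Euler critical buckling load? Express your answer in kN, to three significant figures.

I = a⁴/12 = 106⁴/12 = 1.052×10^7 mm⁴
I = 1.052×10^7 mm⁴ = 1.052×10^-5 m⁴
Effective length L_e = K·L = 1 × 7.52 = 7.520 m
P_cr = π²EI / L_e² = π² × 201×10⁹ × 1.052×10^-5 / 7.520² = 3.691×10^5 N

P_cr ≈ 369 kN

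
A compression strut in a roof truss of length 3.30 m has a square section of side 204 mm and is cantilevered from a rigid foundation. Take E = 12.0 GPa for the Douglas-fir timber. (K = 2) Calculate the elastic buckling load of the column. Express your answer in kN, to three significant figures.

I = a⁴/12 = 204⁴/12 = 1.443×10^8 mm⁴
I = 1.443×10^8 mm⁴ = 1.443×10^-4 m⁴
Effective length L_e = K·L = 2 × 3.30 = 6.600 m
P_cr = π²EI / L_e² = π² × 12.0×10⁹ × 1.443×10^-4 / 6.600² = 3.924×10^5 N

P_cr ≈ 392 kN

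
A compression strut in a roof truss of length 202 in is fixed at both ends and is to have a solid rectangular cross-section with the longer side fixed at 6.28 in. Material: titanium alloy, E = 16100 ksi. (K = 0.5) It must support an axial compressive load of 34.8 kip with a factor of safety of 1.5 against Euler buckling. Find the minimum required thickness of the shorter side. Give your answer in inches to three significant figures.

Required P_cr = n·P = 1.5 × 34.8 = 52.20 kip
L_e = K·L = 0.5 × 202 = 101.0 in
Required I = P_cr·L_e²/(π²E) = 5.220×10^4 × 101.0² / (π² × 1.61×10^7) = 3.351 in⁴
Rectangle, weak axis: I_min = h·b³/12 with h = 6.28 in fixed  ⇒  b = (12I/h)^(1/3) = 1.86 in

b ≈ 1.86 in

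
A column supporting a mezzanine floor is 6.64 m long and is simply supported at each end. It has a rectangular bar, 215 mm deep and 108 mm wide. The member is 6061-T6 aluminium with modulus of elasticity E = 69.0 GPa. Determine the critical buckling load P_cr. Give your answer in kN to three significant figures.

P_cr ≈ 349 kN

Buckling occurs about the weak axis: I_min = h·b³/12 with b = 108 mm (the shorter side).
I_min = 215×108³/12 = 2.257×10^7 mm⁴
I = 2.257×10^7 mm⁴ = 2.257×10^-5 m⁴
Effective length L_e = K·L = 1 × 6.64 = 6.640 m
P_cr = π²EI / L_e² = π² × 69.0×10⁹ × 2.257×10^-5 / 6.640² = 3.486×10^5 N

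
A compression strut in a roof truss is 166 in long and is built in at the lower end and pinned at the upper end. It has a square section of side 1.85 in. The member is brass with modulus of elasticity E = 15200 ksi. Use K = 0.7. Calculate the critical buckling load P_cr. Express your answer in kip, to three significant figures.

I = a⁴/12 = 1.85⁴/12 = 0.9761 in⁴
Effective length L_e = K·L = 0.7 × 166 = 116.2 in
P_cr = π²EI / L_e² = π² × 15200×10³ × 0.9761 / 116.2² = 1.085×10^4 lb

P_cr ≈ 10.8 kip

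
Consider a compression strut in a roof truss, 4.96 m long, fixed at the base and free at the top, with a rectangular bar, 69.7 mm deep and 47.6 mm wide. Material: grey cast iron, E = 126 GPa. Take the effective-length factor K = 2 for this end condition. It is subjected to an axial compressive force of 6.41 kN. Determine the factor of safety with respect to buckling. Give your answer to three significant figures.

Buckling occurs about the weak axis: I_min = h·b³/12 with b = 47.6 mm (the shorter side).
I_min = 69.7×47.6³/12 = 6.264×10^5 mm⁴
I = 6.264×10^5 mm⁴ = 6.264×10^-7 m⁴
Effective length L_e = K·L = 2 × 4.96 = 9.920 m
P_cr = π²EI / L_e² = π² × 126×10⁹ × 6.264×10^-7 / 9.920² = 7.916×10^3 N
Factor of safety n = P_cr / P = 7.9162 / 6.41 = 1.23

n ≈ 1.23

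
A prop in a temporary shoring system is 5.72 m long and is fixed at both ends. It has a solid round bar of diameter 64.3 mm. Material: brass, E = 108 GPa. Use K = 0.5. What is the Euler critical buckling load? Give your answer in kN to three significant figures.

I = πd⁴/64 = π×64.3⁴/64 = 8.391×10^5 mm⁴
I = 8.391×10^5 mm⁴ = 8.391×10^-7 m⁴
Effective length L_e = K·L = 0.5 × 5.72 = 2.860 m
P_cr = π²EI / L_e² = π² × 108×10⁹ × 8.391×10^-7 / 2.860² = 1.093×10^5 N

P_cr ≈ 109 kN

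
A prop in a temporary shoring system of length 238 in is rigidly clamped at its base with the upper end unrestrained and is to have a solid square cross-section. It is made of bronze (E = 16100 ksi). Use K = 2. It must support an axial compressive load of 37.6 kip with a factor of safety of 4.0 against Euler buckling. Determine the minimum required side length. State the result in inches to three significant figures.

a ≈ 7.12 in

Required P_cr = n·P = 4.0 × 37.6 = 150.4 kip
L_e = K·L = 2 × 238 = 476.0 in
Required I = P_cr·L_e²/(π²E) = 1.504×10^5 × 476.0² / (π² × 1.61×10^7) = 214.5 in⁴
Solid square: I = a⁴/12  ⇒  a = (12I)^(1/4) = (12×214.5)^(1/4) = 7.12 in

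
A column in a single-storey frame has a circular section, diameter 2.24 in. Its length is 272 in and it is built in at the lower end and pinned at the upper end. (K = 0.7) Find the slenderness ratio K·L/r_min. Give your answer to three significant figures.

I = πd⁴/64 = π×2.24⁴/64 = 1.236 in⁴
A = 3.941 in²;  r_min = √(I/A) = √(1.236/3.941) = 0.5600 in
L_e = K·L = 0.7 × 272 = 190.4 in
λ = L_e / r_min = 190.40 / 0.5600 = 340

λ ≈ 340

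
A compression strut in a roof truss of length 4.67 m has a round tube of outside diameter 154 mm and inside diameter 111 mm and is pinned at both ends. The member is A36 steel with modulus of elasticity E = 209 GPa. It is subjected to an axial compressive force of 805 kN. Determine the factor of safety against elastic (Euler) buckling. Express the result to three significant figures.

n ≈ 2.37

d_o = 154 mm, d_i = 111 mm
I = π(d_o⁴ − d_i⁴)/64 = π(154⁴ − 111.0⁴)/64 = 2.016×10^7 mm⁴
I = 2.016×10^7 mm⁴ = 2.016×10^-5 m⁴
Effective length L_e = K·L = 1 × 4.67 = 4.670 m
P_cr = π²EI / L_e² = π² × 209×10⁹ × 2.016×10^-5 / 4.670² = 1.907×10^6 N
Factor of safety n = P_cr / P = 1906.5 / 805 = 2.37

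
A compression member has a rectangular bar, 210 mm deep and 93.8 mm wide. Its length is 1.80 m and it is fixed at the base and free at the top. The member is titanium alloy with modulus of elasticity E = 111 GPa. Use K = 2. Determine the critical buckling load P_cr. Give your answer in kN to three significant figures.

Buckling occurs about the weak axis: I_min = h·b³/12 with b = 93.8 mm (the shorter side).
I_min = 210×93.8³/12 = 1.444×10^7 mm⁴
I = 1.444×10^7 mm⁴ = 1.444×10^-5 m⁴
Effective length L_e = K·L = 2 × 1.80 = 3.600 m
P_cr = π²EI / L_e² = π² × 111×10⁹ × 1.444×10^-5 / 3.600² = 1.221×10^6 N

P_cr ≈ 1220 kN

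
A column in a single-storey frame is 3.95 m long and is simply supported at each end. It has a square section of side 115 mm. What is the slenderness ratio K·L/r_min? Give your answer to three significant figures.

I = a⁴/12 = 115⁴/12 = 1.458×10^7 mm⁴
A = 1.323×10^4 mm²;  r_min = √(I/A) = √(1.458×10^7/1.323×10^4) = 33.20 mm
L_e = K·L = 1 × 3.95 m = 3.950 m = 3950.0 mm
λ = L_e / r_min = 3950.0 / 33.20 = 119

λ ≈ 119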